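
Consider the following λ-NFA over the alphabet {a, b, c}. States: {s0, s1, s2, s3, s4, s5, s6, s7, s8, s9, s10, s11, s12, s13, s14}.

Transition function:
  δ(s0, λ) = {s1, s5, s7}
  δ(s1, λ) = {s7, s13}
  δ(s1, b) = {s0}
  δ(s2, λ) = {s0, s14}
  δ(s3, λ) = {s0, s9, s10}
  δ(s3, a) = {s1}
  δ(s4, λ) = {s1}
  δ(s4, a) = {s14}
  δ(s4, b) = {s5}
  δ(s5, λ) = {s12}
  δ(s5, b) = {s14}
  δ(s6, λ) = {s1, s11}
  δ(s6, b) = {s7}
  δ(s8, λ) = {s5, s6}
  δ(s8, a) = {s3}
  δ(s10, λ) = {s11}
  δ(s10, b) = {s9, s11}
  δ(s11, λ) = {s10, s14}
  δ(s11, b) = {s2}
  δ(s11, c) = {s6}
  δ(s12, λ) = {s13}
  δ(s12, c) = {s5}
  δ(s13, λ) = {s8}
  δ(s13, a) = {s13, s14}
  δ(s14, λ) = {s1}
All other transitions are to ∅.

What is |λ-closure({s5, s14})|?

10

Start with {s5, s14}.
From s5 via λ: add s12.
From s14 via λ: add s1.
From s1 via λ: add s7, s13.
From s13 via λ: add s8.
From s8 via λ: add s6.
From s6 via λ: add s11.
From s11 via λ: add s10.
λ-closure = {s1, s5, s6, s7, s8, s10, s11, s12, s13, s14}, which has 10 states.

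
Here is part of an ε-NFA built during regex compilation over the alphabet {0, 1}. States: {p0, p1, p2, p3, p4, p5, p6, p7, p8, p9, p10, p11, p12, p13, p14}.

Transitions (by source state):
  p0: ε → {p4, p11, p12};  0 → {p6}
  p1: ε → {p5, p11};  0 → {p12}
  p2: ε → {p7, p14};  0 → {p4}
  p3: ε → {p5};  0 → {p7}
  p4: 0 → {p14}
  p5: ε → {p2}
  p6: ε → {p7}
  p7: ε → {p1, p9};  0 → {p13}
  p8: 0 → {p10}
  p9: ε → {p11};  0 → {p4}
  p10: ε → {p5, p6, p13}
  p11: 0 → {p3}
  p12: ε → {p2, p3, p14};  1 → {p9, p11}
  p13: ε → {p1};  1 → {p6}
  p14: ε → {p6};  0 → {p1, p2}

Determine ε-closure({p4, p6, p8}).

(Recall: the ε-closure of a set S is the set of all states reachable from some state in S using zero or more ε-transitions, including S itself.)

{p1, p2, p4, p5, p6, p7, p8, p9, p11, p14}

Start with {p4, p6, p8}.
From p6 via ε: add p7.
From p7 via ε: add p1, p9.
From p1 via ε: add p5, p11.
From p5 via ε: add p2.
From p2 via ε: add p14.
No new states can be added; the closed set is {p1, p2, p4, p5, p6, p7, p8, p9, p11, p14}.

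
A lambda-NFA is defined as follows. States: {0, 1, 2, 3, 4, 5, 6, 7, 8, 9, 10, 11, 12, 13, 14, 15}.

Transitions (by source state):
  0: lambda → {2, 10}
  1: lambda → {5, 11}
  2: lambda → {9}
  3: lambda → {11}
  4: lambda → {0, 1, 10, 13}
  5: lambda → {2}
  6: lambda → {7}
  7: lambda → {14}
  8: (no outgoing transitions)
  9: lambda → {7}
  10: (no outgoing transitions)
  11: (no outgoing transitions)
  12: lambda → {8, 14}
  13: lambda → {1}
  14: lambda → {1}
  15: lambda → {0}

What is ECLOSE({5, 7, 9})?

Start with {5, 7, 9}.
From 5 via lambda: add 2.
From 7 via lambda: add 14.
From 14 via lambda: add 1.
From 1 via lambda: add 11.
No new states can be added; the closed set is {1, 2, 5, 7, 9, 11, 14}.

{1, 2, 5, 7, 9, 11, 14}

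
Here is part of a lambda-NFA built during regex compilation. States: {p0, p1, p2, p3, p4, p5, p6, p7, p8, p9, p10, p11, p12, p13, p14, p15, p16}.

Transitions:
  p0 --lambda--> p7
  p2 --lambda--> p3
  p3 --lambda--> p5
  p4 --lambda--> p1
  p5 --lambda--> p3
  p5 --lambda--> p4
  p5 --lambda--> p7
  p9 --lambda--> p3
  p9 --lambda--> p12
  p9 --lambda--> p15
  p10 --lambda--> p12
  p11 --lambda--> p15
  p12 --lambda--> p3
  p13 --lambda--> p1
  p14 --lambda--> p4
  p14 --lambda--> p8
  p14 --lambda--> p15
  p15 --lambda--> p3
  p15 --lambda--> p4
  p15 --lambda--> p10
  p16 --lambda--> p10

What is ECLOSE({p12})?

Start with {p12}.
From p12 via lambda: add p3.
From p3 via lambda: add p5.
From p5 via lambda: add p4, p7.
From p4 via lambda: add p1.
No new states can be added; the closed set is {p1, p3, p4, p5, p7, p12}.

{p1, p3, p4, p5, p7, p12}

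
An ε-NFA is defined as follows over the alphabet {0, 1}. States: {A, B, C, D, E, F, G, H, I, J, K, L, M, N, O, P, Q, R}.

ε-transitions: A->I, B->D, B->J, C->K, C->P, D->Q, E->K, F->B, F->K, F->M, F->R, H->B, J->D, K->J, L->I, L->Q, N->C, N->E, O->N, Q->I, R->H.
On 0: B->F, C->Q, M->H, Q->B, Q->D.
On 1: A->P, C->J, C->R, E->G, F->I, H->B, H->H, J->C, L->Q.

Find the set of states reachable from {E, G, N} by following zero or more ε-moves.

Start with {E, G, N}.
From E via ε: add K.
From N via ε: add C.
From C via ε: add P.
From K via ε: add J.
From J via ε: add D.
From D via ε: add Q.
From Q via ε: add I.
No new states can be added; the closed set is {C, D, E, G, I, J, K, N, P, Q}.

{C, D, E, G, I, J, K, N, P, Q}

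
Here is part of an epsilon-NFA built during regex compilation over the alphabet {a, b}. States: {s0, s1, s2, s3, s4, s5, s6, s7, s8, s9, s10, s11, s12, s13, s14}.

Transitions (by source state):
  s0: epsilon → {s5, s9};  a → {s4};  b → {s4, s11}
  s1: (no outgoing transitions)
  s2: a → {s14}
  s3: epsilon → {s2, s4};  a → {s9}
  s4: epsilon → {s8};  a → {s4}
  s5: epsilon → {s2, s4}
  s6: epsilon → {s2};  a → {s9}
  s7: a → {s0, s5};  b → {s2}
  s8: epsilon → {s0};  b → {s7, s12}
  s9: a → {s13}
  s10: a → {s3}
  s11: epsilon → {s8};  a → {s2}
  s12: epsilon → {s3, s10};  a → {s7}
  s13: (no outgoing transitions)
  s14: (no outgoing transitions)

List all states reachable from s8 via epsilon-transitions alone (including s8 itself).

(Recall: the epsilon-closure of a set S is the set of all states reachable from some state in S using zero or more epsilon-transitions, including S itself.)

{s0, s2, s4, s5, s8, s9}

Start with {s8}.
From s8 via epsilon: add s0.
From s0 via epsilon: add s5, s9.
From s5 via epsilon: add s2, s4.
No new states can be added; the closed set is {s0, s2, s4, s5, s8, s9}.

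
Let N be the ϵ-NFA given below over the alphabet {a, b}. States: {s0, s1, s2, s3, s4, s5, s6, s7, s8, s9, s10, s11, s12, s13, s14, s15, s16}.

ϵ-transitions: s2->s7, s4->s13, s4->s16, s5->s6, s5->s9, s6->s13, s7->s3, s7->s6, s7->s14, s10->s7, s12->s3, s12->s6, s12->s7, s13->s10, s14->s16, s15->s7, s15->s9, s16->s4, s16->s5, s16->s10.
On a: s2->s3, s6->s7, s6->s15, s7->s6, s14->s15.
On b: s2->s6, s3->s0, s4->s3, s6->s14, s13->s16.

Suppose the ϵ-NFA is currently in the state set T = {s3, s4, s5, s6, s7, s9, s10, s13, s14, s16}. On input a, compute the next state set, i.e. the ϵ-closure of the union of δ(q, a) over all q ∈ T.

s6 on a → {s7, s15}.
s7 on a → {s6}.
s14 on a → {s15}.
No a-transition from s3, s4, s5, s9, s10, s13, s16.
Union after reading a: {s6, s7, s15}.
Now take the ϵ-closure:
From s6 via ϵ: add s13.
From s7 via ϵ: add s3, s14.
From s15 via ϵ: add s9.
From s13 via ϵ: add s10.
From s14 via ϵ: add s16.
From s16 via ϵ: add s4, s5.
No new states can be added; the closed set is {s3, s4, s5, s6, s7, s9, s10, s13, s14, s15, s16}.

{s3, s4, s5, s6, s7, s9, s10, s13, s14, s15, s16}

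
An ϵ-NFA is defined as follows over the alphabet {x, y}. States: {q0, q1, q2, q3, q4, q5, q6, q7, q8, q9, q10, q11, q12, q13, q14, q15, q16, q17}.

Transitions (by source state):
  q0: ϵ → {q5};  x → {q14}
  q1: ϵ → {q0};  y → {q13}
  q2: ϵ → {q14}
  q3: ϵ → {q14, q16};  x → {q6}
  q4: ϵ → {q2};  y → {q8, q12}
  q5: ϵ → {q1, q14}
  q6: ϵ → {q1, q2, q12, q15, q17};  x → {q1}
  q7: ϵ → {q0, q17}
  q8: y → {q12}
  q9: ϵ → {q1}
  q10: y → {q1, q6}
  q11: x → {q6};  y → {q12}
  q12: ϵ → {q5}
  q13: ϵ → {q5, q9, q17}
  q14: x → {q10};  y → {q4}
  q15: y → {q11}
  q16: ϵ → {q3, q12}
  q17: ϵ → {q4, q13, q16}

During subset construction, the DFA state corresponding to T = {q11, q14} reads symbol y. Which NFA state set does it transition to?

q11 on y → {q12}.
q14 on y → {q4}.
Union after reading y: {q4, q12}.
Now take the ϵ-closure:
From q4 via ϵ: add q2.
From q12 via ϵ: add q5.
From q2 via ϵ: add q14.
From q5 via ϵ: add q1.
From q1 via ϵ: add q0.
No new states can be added; the closed set is {q0, q1, q2, q4, q5, q12, q14}.

{q0, q1, q2, q4, q5, q12, q14}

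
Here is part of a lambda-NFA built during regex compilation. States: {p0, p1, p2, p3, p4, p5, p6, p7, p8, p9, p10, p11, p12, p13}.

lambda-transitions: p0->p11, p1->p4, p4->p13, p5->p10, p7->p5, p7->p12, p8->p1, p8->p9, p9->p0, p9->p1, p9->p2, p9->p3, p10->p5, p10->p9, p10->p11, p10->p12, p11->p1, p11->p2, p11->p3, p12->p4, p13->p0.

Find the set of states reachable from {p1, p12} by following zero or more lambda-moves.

Start with {p1, p12}.
From p1 via lambda: add p4.
From p4 via lambda: add p13.
From p13 via lambda: add p0.
From p0 via lambda: add p11.
From p11 via lambda: add p2, p3.
No new states can be added; the closed set is {p0, p1, p2, p3, p4, p11, p12, p13}.

{p0, p1, p2, p3, p4, p11, p12, p13}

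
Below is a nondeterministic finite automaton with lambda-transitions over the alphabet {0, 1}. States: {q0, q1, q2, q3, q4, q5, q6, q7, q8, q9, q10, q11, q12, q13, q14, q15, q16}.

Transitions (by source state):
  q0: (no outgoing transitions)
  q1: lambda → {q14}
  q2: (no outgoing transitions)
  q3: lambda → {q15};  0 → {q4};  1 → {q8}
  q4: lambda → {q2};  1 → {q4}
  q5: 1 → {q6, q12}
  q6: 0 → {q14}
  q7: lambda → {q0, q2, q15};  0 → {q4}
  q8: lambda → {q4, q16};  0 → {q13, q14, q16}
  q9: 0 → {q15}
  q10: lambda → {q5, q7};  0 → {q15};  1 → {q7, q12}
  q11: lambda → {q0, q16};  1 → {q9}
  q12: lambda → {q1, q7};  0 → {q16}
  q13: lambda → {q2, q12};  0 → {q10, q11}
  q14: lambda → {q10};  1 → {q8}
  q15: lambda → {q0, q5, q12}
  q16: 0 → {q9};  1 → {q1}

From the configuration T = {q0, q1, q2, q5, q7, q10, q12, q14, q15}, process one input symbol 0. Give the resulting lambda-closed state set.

q7 on 0 → {q4}.
q10 on 0 → {q15}.
q12 on 0 → {q16}.
No 0-transition from q0, q1, q2, q5, q14, q15.
Union after reading 0: {q4, q15, q16}.
Now take the lambda-closure:
From q4 via lambda: add q2.
From q15 via lambda: add q0, q5, q12.
From q12 via lambda: add q1, q7.
From q1 via lambda: add q14.
From q14 via lambda: add q10.
No new states can be added; the closed set is {q0, q1, q2, q4, q5, q7, q10, q12, q14, q15, q16}.

{q0, q1, q2, q4, q5, q7, q10, q12, q14, q15, q16}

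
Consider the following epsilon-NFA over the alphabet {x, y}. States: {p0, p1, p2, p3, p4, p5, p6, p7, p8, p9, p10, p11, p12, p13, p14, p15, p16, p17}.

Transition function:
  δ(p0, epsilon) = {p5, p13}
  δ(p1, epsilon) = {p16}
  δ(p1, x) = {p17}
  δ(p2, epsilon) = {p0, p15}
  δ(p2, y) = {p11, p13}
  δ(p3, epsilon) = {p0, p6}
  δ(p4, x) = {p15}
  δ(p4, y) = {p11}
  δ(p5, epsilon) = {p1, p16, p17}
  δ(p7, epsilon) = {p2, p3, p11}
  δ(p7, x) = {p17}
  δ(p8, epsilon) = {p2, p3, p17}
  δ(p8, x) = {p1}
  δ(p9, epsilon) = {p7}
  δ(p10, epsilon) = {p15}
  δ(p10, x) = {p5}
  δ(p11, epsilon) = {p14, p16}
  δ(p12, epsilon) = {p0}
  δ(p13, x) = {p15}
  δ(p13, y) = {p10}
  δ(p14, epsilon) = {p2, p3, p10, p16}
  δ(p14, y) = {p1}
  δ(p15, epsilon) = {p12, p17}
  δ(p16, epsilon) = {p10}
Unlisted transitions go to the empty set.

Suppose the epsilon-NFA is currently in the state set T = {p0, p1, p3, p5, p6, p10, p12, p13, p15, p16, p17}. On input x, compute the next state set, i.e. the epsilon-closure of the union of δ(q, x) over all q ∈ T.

p1 on x → {p17}.
p10 on x → {p5}.
p13 on x → {p15}.
No x-transition from p0, p3, p5, p6, p12, p15, p16, p17.
Union after reading x: {p5, p15, p17}.
Now take the epsilon-closure:
From p5 via epsilon: add p1, p16.
From p15 via epsilon: add p12.
From p12 via epsilon: add p0.
From p16 via epsilon: add p10.
From p0 via epsilon: add p13.
No new states can be added; the closed set is {p0, p1, p5, p10, p12, p13, p15, p16, p17}.

{p0, p1, p5, p10, p12, p13, p15, p16, p17}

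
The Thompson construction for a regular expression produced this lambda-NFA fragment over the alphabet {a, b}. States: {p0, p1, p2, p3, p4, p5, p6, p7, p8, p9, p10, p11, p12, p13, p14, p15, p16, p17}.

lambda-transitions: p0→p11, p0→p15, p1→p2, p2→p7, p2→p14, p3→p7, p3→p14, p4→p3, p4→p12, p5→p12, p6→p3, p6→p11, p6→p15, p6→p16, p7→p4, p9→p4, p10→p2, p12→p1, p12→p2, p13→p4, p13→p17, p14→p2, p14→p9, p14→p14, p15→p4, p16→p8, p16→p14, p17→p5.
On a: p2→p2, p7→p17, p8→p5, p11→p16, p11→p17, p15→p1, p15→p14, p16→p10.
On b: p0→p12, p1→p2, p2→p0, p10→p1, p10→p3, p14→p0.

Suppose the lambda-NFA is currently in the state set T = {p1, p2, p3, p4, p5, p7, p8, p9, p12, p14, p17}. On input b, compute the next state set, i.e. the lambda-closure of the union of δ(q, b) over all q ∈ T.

{p0, p1, p2, p3, p4, p7, p9, p11, p12, p14, p15}

p1 on b → {p2}.
p2 on b → {p0}.
p14 on b → {p0}.
No b-transition from p3, p4, p5, p7, p8, p9, p12, p17.
Union after reading b: {p0, p2}.
Now take the lambda-closure:
From p0 via lambda: add p11, p15.
From p2 via lambda: add p7, p14.
From p7 via lambda: add p4.
From p14 via lambda: add p9.
From p4 via lambda: add p3, p12.
From p12 via lambda: add p1.
No new states can be added; the closed set is {p0, p1, p2, p3, p4, p7, p9, p11, p12, p14, p15}.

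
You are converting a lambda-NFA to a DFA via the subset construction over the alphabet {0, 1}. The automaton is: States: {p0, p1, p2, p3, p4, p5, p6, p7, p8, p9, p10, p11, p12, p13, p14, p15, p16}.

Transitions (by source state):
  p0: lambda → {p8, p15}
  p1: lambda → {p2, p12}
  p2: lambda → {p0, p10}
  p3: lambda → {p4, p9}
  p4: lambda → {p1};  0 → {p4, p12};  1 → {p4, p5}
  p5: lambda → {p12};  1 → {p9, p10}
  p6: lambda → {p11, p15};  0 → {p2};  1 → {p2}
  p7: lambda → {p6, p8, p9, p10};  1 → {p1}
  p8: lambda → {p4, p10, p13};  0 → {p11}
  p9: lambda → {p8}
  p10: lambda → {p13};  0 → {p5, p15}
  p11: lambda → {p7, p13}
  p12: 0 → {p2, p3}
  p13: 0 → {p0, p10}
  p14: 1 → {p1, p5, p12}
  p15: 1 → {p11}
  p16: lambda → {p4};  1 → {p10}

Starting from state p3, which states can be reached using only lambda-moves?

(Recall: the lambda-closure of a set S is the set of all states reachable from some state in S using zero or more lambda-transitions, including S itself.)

{p0, p1, p2, p3, p4, p8, p9, p10, p12, p13, p15}

Start with {p3}.
From p3 via lambda: add p4, p9.
From p4 via lambda: add p1.
From p9 via lambda: add p8.
From p1 via lambda: add p2, p12.
From p8 via lambda: add p10, p13.
From p2 via lambda: add p0.
From p0 via lambda: add p15.
No new states can be added; the closed set is {p0, p1, p2, p3, p4, p8, p9, p10, p12, p13, p15}.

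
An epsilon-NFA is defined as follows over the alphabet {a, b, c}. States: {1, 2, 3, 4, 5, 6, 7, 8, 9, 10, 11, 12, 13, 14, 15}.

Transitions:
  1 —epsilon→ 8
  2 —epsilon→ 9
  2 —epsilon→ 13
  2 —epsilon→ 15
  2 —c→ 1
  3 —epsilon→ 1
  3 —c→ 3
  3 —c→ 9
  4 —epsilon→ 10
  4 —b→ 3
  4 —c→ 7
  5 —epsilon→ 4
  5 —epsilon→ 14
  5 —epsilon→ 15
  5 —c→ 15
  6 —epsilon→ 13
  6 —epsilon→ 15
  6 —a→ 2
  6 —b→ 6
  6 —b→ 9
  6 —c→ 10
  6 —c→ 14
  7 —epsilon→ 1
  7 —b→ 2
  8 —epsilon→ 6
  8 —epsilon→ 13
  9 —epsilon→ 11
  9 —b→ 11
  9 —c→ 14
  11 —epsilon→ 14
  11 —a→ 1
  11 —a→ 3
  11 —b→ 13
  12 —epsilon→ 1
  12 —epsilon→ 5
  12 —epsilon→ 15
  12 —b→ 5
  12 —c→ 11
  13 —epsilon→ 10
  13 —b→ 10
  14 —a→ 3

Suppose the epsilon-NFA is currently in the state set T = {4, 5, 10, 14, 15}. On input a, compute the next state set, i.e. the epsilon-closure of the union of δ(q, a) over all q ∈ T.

{1, 3, 6, 8, 10, 13, 15}

14 on a → {3}.
No a-transition from 4, 5, 10, 15.
Union after reading a: {3}.
Now take the epsilon-closure:
From 3 via epsilon: add 1.
From 1 via epsilon: add 8.
From 8 via epsilon: add 6, 13.
From 6 via epsilon: add 15.
From 13 via epsilon: add 10.
No new states can be added; the closed set is {1, 3, 6, 8, 10, 13, 15}.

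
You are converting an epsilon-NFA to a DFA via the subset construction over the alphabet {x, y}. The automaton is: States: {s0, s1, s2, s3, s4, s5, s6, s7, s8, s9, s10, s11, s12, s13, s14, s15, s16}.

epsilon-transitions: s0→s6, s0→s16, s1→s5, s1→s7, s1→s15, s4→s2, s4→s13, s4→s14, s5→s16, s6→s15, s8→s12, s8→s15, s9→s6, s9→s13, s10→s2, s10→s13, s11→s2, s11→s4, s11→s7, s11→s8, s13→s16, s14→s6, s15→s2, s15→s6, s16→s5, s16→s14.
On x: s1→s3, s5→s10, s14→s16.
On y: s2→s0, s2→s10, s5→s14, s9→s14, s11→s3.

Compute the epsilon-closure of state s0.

{s0, s2, s5, s6, s14, s15, s16}

Start with {s0}.
From s0 via epsilon: add s6, s16.
From s6 via epsilon: add s15.
From s16 via epsilon: add s5, s14.
From s15 via epsilon: add s2.
No new states can be added; the closed set is {s0, s2, s5, s6, s14, s15, s16}.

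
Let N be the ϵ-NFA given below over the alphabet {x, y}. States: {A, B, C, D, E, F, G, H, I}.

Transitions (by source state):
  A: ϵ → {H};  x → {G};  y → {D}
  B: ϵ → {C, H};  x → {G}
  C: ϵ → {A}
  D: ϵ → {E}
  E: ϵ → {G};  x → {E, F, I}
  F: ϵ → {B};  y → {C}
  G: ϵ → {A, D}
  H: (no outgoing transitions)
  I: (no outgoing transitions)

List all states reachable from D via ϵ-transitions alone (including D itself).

Start with {D}.
From D via ϵ: add E.
From E via ϵ: add G.
From G via ϵ: add A.
From A via ϵ: add H.
No new states can be added; the closed set is {A, D, E, G, H}.

{A, D, E, G, H}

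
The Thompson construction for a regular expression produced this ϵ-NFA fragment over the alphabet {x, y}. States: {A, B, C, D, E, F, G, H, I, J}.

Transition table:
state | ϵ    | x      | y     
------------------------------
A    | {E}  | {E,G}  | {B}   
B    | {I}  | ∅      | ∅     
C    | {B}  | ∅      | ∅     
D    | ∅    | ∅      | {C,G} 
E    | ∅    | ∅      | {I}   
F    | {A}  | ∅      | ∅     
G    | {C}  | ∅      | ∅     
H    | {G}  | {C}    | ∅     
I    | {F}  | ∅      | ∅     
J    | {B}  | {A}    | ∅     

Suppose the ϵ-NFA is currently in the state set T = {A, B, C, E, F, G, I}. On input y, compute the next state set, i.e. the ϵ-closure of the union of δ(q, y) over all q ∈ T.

A on y → {B}.
E on y → {I}.
No y-transition from B, C, F, G, I.
Union after reading y: {B, I}.
Now take the ϵ-closure:
From I via ϵ: add F.
From F via ϵ: add A.
From A via ϵ: add E.
No new states can be added; the closed set is {A, B, E, F, I}.

{A, B, E, F, I}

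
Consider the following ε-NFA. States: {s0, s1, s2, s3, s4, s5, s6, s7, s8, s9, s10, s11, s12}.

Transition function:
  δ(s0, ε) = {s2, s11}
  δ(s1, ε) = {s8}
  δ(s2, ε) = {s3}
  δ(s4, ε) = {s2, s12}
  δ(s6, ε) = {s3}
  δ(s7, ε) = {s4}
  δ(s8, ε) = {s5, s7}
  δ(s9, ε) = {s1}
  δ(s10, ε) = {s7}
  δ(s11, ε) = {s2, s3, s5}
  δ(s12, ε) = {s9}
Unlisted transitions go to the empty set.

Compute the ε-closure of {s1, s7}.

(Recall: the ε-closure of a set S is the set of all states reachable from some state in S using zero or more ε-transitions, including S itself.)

{s1, s2, s3, s4, s5, s7, s8, s9, s12}

Start with {s1, s7}.
From s1 via ε: add s8.
From s7 via ε: add s4.
From s4 via ε: add s2, s12.
From s8 via ε: add s5.
From s2 via ε: add s3.
From s12 via ε: add s9.
No new states can be added; the closed set is {s1, s2, s3, s4, s5, s7, s8, s9, s12}.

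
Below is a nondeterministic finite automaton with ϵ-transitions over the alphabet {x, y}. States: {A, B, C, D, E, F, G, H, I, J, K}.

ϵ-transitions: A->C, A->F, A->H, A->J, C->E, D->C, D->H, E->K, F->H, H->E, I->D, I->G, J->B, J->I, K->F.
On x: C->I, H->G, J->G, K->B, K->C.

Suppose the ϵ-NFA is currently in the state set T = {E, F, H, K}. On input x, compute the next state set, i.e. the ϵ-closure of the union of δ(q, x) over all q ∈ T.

H on x → {G}.
K on x → {B, C}.
No x-transition from E, F.
Union after reading x: {B, C, G}.
Now take the ϵ-closure:
From C via ϵ: add E.
From E via ϵ: add K.
From K via ϵ: add F.
From F via ϵ: add H.
No new states can be added; the closed set is {B, C, E, F, G, H, K}.

{B, C, E, F, G, H, K}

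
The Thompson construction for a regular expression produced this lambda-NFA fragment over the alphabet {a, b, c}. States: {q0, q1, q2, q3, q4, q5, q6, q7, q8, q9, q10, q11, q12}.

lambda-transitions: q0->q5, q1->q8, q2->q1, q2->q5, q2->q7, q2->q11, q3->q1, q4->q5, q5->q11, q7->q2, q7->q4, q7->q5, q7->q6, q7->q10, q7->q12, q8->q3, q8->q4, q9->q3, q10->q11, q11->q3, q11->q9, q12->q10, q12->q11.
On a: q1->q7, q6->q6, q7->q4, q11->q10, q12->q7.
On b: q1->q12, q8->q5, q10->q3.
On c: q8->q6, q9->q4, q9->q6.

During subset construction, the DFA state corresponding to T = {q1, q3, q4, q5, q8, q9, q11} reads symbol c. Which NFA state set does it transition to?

{q1, q3, q4, q5, q6, q8, q9, q11}

q8 on c → {q6}.
q9 on c → {q4, q6}.
No c-transition from q1, q3, q4, q5, q11.
Union after reading c: {q4, q6}.
Now take the lambda-closure:
From q4 via lambda: add q5.
From q5 via lambda: add q11.
From q11 via lambda: add q3, q9.
From q3 via lambda: add q1.
From q1 via lambda: add q8.
No new states can be added; the closed set is {q1, q3, q4, q5, q6, q8, q9, q11}.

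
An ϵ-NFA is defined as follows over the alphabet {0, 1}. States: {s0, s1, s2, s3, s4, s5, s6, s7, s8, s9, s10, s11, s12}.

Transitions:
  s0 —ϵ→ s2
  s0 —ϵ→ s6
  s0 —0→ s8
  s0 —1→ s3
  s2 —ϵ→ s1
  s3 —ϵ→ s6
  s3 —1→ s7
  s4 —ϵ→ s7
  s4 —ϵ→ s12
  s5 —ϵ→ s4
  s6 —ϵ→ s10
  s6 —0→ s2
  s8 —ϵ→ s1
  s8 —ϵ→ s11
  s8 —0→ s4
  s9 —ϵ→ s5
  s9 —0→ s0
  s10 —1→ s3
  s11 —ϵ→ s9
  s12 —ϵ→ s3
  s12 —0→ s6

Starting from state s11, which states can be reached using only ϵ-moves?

{s3, s4, s5, s6, s7, s9, s10, s11, s12}

Start with {s11}.
From s11 via ϵ: add s9.
From s9 via ϵ: add s5.
From s5 via ϵ: add s4.
From s4 via ϵ: add s7, s12.
From s12 via ϵ: add s3.
From s3 via ϵ: add s6.
From s6 via ϵ: add s10.
No new states can be added; the closed set is {s3, s4, s5, s6, s7, s9, s10, s11, s12}.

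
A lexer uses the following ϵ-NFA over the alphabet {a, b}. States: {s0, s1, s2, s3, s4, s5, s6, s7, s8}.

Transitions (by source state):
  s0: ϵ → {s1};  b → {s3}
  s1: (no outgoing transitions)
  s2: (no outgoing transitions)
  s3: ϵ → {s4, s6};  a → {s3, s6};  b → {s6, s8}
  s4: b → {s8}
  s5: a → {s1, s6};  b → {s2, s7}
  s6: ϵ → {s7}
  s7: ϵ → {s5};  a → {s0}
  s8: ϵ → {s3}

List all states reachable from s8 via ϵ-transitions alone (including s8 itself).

{s3, s4, s5, s6, s7, s8}

Start with {s8}.
From s8 via ϵ: add s3.
From s3 via ϵ: add s4, s6.
From s6 via ϵ: add s7.
From s7 via ϵ: add s5.
No new states can be added; the closed set is {s3, s4, s5, s6, s7, s8}.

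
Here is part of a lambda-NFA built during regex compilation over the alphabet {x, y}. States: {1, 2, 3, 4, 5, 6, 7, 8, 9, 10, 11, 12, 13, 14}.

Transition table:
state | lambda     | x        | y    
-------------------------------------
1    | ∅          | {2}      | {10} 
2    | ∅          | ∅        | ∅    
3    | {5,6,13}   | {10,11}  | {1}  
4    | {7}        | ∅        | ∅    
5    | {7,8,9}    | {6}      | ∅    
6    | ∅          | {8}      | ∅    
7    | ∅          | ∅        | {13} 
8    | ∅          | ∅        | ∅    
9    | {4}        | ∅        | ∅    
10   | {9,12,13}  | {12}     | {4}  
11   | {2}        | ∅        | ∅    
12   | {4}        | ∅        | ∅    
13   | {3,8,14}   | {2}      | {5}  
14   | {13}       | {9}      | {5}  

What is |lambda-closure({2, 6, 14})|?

Start with {2, 6, 14}.
From 14 via lambda: add 13.
From 13 via lambda: add 3, 8.
From 3 via lambda: add 5.
From 5 via lambda: add 7, 9.
From 9 via lambda: add 4.
lambda-closure = {2, 3, 4, 5, 6, 7, 8, 9, 13, 14}, which has 10 states.

10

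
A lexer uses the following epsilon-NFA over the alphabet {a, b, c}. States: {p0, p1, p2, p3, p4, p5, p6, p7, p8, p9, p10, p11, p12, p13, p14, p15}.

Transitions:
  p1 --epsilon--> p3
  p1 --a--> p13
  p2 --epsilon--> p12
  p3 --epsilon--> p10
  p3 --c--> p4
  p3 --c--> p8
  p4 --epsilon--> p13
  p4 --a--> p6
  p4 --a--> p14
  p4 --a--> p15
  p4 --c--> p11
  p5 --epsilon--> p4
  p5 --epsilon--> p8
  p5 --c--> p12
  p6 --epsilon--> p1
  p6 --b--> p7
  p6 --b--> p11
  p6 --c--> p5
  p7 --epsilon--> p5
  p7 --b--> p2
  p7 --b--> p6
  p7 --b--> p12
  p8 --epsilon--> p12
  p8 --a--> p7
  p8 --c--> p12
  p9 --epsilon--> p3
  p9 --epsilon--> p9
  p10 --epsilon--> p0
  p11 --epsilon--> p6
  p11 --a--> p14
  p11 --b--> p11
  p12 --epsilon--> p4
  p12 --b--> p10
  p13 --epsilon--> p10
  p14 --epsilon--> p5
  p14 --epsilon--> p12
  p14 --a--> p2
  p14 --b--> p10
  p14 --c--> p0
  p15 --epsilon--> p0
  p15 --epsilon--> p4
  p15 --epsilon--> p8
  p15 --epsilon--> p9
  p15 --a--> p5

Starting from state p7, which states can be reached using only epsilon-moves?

Start with {p7}.
From p7 via epsilon: add p5.
From p5 via epsilon: add p4, p8.
From p4 via epsilon: add p13.
From p8 via epsilon: add p12.
From p13 via epsilon: add p10.
From p10 via epsilon: add p0.
No new states can be added; the closed set is {p0, p4, p5, p7, p8, p10, p12, p13}.

{p0, p4, p5, p7, p8, p10, p12, p13}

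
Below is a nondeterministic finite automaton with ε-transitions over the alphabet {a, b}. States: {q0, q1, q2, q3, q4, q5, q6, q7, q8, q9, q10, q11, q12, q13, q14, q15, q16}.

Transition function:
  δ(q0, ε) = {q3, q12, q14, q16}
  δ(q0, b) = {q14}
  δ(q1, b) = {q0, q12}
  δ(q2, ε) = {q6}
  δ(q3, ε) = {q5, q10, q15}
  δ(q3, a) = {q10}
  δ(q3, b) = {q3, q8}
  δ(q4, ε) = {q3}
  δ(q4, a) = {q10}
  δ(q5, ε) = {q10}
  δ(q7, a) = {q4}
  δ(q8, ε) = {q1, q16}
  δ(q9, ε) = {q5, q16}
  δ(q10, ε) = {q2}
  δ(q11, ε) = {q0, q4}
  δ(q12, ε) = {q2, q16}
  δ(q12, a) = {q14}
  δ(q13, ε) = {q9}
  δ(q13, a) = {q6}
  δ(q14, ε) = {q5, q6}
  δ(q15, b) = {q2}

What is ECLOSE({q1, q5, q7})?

{q1, q2, q5, q6, q7, q10}

Start with {q1, q5, q7}.
From q5 via ε: add q10.
From q10 via ε: add q2.
From q2 via ε: add q6.
No new states can be added; the closed set is {q1, q2, q5, q6, q7, q10}.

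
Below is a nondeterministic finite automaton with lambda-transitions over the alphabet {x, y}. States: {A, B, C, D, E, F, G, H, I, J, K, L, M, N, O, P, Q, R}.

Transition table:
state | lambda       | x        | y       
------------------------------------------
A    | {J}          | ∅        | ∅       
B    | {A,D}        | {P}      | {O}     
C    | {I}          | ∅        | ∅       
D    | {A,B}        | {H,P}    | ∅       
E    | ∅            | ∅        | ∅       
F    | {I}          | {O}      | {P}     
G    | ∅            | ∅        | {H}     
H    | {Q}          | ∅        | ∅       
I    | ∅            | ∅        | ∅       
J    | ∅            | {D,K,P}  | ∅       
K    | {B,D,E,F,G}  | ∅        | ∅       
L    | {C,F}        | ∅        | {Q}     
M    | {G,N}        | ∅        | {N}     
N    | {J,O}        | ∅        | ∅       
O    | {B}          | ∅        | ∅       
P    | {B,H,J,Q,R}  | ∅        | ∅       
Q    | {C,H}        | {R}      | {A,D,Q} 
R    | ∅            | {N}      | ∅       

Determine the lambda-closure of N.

{A, B, D, J, N, O}

Start with {N}.
From N via lambda: add J, O.
From O via lambda: add B.
From B via lambda: add A, D.
No new states can be added; the closed set is {A, B, D, J, N, O}.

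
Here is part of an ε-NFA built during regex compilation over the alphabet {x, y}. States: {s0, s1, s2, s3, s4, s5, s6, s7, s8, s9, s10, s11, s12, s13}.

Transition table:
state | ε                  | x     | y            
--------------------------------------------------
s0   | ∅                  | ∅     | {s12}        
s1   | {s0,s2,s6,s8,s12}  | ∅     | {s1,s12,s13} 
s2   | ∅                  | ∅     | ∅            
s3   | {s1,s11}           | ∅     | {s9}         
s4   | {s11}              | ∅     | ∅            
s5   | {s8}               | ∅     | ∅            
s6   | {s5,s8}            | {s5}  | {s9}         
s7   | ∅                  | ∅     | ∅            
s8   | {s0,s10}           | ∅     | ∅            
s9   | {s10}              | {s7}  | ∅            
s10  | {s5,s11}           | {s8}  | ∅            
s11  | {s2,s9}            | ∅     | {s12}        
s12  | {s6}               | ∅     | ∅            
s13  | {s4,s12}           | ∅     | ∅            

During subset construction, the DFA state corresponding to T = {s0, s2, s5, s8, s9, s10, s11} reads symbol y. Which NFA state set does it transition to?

s0 on y → {s12}.
s11 on y → {s12}.
No y-transition from s2, s5, s8, s9, s10.
Union after reading y: {s12}.
Now take the ε-closure:
From s12 via ε: add s6.
From s6 via ε: add s5, s8.
From s8 via ε: add s0, s10.
From s10 via ε: add s11.
From s11 via ε: add s2, s9.
No new states can be added; the closed set is {s0, s2, s5, s6, s8, s9, s10, s11, s12}.

{s0, s2, s5, s6, s8, s9, s10, s11, s12}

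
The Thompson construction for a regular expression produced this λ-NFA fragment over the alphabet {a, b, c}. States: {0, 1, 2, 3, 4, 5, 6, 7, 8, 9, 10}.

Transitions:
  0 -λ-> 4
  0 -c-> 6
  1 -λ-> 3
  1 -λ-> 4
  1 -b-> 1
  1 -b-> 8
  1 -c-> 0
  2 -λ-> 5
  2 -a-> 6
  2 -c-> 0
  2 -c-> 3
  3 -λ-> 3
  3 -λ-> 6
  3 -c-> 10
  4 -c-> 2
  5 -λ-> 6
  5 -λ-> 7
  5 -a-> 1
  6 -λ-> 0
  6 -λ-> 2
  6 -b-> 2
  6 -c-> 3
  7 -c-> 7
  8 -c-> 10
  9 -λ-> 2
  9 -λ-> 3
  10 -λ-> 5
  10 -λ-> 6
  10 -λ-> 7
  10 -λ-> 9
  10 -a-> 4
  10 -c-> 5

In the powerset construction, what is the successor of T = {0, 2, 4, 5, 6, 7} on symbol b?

6 on b → {2}.
No b-transition from 0, 2, 4, 5, 7.
Union after reading b: {2}.
Now take the λ-closure:
From 2 via λ: add 5.
From 5 via λ: add 6, 7.
From 6 via λ: add 0.
From 0 via λ: add 4.
No new states can be added; the closed set is {0, 2, 4, 5, 6, 7}.

{0, 2, 4, 5, 6, 7}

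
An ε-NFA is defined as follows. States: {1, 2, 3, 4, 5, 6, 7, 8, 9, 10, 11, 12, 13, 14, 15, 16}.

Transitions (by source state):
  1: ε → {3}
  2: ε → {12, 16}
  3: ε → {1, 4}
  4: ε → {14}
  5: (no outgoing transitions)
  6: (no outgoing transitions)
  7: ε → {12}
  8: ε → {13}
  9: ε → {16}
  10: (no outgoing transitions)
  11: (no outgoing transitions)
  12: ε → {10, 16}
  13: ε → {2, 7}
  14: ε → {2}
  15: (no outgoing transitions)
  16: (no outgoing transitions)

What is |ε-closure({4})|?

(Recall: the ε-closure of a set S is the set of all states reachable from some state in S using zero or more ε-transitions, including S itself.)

Start with {4}.
From 4 via ε: add 14.
From 14 via ε: add 2.
From 2 via ε: add 12, 16.
From 12 via ε: add 10.
ε-closure = {2, 4, 10, 12, 14, 16}, which has 6 states.

6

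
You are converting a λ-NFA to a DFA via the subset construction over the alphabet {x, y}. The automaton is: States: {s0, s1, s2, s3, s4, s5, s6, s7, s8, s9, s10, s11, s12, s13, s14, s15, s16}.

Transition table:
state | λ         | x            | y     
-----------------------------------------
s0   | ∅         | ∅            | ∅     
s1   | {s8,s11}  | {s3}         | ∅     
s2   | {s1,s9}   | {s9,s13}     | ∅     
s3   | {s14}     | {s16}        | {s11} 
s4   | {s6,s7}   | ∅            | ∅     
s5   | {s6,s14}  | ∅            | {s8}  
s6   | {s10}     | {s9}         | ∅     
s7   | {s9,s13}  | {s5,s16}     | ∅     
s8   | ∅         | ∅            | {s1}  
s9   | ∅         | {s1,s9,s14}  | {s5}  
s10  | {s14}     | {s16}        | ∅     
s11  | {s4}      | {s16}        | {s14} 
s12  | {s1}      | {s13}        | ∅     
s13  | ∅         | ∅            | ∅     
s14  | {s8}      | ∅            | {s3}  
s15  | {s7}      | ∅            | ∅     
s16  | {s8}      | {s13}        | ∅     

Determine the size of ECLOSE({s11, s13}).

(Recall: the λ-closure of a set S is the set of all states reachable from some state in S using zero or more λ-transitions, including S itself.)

Start with {s11, s13}.
From s11 via λ: add s4.
From s4 via λ: add s6, s7.
From s6 via λ: add s10.
From s7 via λ: add s9.
From s10 via λ: add s14.
From s14 via λ: add s8.
λ-closure = {s4, s6, s7, s8, s9, s10, s11, s13, s14}, which has 9 states.

9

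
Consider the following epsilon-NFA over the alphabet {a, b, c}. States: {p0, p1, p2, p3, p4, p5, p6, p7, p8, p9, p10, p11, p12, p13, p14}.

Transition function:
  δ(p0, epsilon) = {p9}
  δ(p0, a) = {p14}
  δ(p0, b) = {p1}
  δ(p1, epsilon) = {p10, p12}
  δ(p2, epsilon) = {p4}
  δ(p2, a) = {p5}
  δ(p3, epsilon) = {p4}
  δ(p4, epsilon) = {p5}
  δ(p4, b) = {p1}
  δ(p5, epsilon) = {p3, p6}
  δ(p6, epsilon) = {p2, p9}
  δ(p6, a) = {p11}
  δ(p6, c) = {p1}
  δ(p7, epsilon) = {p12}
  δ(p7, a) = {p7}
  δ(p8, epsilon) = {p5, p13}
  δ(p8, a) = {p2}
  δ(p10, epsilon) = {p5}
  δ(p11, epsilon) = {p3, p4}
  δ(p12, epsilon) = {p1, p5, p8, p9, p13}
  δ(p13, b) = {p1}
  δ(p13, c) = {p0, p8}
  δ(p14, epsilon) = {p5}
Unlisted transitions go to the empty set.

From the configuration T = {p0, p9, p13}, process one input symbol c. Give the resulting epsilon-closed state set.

{p0, p2, p3, p4, p5, p6, p8, p9, p13}

p13 on c → {p0, p8}.
No c-transition from p0, p9.
Union after reading c: {p0, p8}.
Now take the epsilon-closure:
From p0 via epsilon: add p9.
From p8 via epsilon: add p5, p13.
From p5 via epsilon: add p3, p6.
From p3 via epsilon: add p4.
From p6 via epsilon: add p2.
No new states can be added; the closed set is {p0, p2, p3, p4, p5, p6, p8, p9, p13}.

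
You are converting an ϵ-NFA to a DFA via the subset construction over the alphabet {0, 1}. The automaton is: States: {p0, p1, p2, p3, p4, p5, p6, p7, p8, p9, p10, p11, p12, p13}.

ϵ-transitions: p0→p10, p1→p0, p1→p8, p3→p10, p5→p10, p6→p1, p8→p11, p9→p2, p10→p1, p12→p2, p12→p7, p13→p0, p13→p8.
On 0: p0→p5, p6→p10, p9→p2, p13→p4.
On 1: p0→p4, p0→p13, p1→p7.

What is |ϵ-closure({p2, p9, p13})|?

Start with {p2, p9, p13}.
From p13 via ϵ: add p0, p8.
From p0 via ϵ: add p10.
From p8 via ϵ: add p11.
From p10 via ϵ: add p1.
ϵ-closure = {p0, p1, p2, p8, p9, p10, p11, p13}, which has 8 states.

8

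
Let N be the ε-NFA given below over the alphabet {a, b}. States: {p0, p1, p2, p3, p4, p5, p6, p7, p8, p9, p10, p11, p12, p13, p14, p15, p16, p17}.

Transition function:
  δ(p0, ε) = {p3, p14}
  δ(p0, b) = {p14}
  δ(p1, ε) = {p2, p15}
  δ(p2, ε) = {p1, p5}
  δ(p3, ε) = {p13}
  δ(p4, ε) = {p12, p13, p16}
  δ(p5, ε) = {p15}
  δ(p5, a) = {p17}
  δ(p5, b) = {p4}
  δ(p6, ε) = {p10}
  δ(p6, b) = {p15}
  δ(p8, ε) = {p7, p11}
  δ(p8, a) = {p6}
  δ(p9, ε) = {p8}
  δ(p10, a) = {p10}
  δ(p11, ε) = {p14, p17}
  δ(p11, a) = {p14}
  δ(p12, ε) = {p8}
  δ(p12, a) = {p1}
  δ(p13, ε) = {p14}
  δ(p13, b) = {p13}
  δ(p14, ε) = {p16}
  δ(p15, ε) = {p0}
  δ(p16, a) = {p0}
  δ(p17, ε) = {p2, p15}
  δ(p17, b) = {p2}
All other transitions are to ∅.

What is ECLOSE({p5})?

Start with {p5}.
From p5 via ε: add p15.
From p15 via ε: add p0.
From p0 via ε: add p3, p14.
From p3 via ε: add p13.
From p14 via ε: add p16.
No new states can be added; the closed set is {p0, p3, p5, p13, p14, p15, p16}.

{p0, p3, p5, p13, p14, p15, p16}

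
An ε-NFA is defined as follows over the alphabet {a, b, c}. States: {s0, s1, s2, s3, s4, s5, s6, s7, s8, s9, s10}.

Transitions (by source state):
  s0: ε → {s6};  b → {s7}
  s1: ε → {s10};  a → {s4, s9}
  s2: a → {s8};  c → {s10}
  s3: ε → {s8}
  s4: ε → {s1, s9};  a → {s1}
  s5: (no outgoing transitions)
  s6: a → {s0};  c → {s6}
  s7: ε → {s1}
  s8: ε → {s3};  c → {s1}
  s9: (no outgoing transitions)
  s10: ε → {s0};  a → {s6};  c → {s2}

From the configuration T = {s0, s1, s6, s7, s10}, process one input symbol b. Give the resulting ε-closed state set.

s0 on b → {s7}.
No b-transition from s1, s6, s7, s10.
Union after reading b: {s7}.
Now take the ε-closure:
From s7 via ε: add s1.
From s1 via ε: add s10.
From s10 via ε: add s0.
From s0 via ε: add s6.
No new states can be added; the closed set is {s0, s1, s6, s7, s10}.

{s0, s1, s6, s7, s10}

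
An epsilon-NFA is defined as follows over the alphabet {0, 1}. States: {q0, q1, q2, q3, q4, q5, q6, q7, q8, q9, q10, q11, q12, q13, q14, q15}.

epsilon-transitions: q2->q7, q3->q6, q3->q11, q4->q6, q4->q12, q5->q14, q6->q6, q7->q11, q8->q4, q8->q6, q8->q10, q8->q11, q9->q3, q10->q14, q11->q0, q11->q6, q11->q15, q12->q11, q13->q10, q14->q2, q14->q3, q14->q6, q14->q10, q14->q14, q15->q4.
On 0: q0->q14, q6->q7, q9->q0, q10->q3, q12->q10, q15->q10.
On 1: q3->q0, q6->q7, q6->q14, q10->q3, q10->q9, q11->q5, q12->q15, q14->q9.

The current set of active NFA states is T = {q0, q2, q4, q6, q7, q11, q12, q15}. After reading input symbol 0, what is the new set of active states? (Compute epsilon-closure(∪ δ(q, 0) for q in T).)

q0 on 0 → {q14}.
q6 on 0 → {q7}.
q12 on 0 → {q10}.
q15 on 0 → {q10}.
No 0-transition from q2, q4, q7, q11.
Union after reading 0: {q7, q10, q14}.
Now take the epsilon-closure:
From q7 via epsilon: add q11.
From q14 via epsilon: add q2, q3, q6.
From q11 via epsilon: add q0, q15.
From q15 via epsilon: add q4.
From q4 via epsilon: add q12.
No new states can be added; the closed set is {q0, q2, q3, q4, q6, q7, q10, q11, q12, q14, q15}.

{q0, q2, q3, q4, q6, q7, q10, q11, q12, q14, q15}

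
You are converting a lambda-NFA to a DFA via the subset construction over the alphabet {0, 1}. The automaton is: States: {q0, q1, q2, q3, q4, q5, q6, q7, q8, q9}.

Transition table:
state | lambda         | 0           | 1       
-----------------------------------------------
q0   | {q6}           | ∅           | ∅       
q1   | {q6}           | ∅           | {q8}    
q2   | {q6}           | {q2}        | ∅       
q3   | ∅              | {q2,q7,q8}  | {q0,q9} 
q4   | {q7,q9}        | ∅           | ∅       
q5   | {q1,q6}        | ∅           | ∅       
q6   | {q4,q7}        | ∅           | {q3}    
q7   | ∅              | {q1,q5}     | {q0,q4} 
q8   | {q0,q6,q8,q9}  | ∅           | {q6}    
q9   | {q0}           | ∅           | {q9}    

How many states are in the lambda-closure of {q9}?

5

Start with {q9}.
From q9 via lambda: add q0.
From q0 via lambda: add q6.
From q6 via lambda: add q4, q7.
lambda-closure = {q0, q4, q6, q7, q9}, which has 5 states.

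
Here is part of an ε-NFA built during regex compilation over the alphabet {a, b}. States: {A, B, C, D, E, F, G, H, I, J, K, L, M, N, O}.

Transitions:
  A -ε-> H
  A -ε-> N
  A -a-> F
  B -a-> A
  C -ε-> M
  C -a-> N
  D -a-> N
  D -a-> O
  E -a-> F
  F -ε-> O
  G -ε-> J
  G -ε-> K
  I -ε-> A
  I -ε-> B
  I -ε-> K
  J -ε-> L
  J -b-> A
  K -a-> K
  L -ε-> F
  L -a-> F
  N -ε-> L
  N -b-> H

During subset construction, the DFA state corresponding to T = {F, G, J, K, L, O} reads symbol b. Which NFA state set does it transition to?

{A, F, H, L, N, O}

J on b → {A}.
No b-transition from F, G, K, L, O.
Union after reading b: {A}.
Now take the ε-closure:
From A via ε: add H, N.
From N via ε: add L.
From L via ε: add F.
From F via ε: add O.
No new states can be added; the closed set is {A, F, H, L, N, O}.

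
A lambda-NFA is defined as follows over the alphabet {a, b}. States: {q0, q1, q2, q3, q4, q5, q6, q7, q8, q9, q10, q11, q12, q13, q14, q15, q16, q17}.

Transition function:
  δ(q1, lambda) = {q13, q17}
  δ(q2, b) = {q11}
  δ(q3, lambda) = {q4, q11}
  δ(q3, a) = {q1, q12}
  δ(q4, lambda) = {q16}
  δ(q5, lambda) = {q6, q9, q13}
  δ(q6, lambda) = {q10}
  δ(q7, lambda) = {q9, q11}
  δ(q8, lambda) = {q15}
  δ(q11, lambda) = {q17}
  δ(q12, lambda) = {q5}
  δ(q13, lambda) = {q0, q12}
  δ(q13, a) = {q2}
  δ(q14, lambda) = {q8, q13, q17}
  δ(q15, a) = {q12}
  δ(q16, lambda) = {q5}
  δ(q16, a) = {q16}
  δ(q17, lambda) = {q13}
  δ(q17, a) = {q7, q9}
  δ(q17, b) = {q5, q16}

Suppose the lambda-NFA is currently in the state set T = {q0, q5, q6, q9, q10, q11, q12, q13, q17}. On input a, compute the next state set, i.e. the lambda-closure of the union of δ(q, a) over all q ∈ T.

{q0, q2, q5, q6, q7, q9, q10, q11, q12, q13, q17}

q13 on a → {q2}.
q17 on a → {q7, q9}.
No a-transition from q0, q5, q6, q9, q10, q11, q12.
Union after reading a: {q2, q7, q9}.
Now take the lambda-closure:
From q7 via lambda: add q11.
From q11 via lambda: add q17.
From q17 via lambda: add q13.
From q13 via lambda: add q0, q12.
From q12 via lambda: add q5.
From q5 via lambda: add q6.
From q6 via lambda: add q10.
No new states can be added; the closed set is {q0, q2, q5, q6, q7, q9, q10, q11, q12, q13, q17}.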